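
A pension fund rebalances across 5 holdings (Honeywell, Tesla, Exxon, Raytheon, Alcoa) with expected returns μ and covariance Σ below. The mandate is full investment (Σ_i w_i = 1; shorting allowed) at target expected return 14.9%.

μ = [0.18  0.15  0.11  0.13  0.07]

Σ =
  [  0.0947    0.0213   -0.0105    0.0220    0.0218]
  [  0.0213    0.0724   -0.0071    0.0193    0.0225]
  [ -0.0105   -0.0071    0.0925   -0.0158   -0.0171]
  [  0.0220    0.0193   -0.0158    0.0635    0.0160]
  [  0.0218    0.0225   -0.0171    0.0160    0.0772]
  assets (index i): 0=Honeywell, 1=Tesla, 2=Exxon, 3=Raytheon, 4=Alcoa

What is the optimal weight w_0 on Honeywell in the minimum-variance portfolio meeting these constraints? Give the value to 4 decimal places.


0.2943

x=Σ⁻¹μ = [1.3868  1.3674  1.7487  1.5397  0.1848]
y=Σ⁻¹𝟙 = [5.3309  7.1420  16.0992  13.1651  10.2040]
a=μᵀx=0.860204  b=𝟙ᵀx=6.227522  c=𝟙ᵀy=51.941219  D=ac−b²=5.898018
λ₁=(c·0.149−b)/D = (51.941219·0.149−6.227522)/5.898018 = 0.256310
λ₂=(a−b·0.149)/D = (0.860204−6.227522·0.149)/5.898018 = -0.011478
w* = 0.256310·x + -0.011478·y:
  w_0 = 0.256310·1.3868 + -0.011478·5.3309 = 0.2943  (Honeywell)
  w_1 = 0.256310·1.3674 + -0.011478·7.1420 = 0.2685  (Tesla)
  w_2 = 0.256310·1.7487 + -0.011478·16.0992 = 0.2634  (Exxon)
  w_3 = 0.256310·1.5397 + -0.011478·13.1651 = 0.2435  (Raytheon)
  w_4 = 0.256310·0.1848 + -0.011478·10.2040 = -0.0697  (Alcoa)
Σw_i=1.0000  μᵀw=0.1490
σ²=wᵀΣw=λ₁·μ_p+λ₂ = 0.256310·0.149 + -0.011478 = 0.026712 ≈ 0.0267


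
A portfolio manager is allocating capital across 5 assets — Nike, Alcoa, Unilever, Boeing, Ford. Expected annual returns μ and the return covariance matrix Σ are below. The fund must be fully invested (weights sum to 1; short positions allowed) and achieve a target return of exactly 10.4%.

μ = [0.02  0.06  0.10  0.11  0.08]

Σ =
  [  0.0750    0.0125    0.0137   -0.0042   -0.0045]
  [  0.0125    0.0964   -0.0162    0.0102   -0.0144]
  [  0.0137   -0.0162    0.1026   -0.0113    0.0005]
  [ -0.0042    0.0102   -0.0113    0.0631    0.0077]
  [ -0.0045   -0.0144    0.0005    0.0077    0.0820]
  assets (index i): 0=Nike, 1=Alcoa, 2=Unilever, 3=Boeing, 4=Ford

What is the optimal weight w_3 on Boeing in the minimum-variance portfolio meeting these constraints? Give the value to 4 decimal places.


0.4516

p=Σ⁻¹μ = [0.0558  0.7880  1.2779  1.7329  0.9465]
q=Σ⁻¹𝟙 = [10.9688  11.2859  11.6760  15.2242  13.2782]
a=μᵀp=0.442525  b=𝟙ᵀp=4.801046  c=𝟙ᵀq=62.433066  D=ac−b²=4.578171
λ₁=(c·0.104−b)/D = (62.433066·0.104−4.801046)/4.578171 = 0.369578
λ₂=(a−b·0.104)/D = (0.442525−4.801046·0.104)/4.578171 = -0.012403
w* = 0.369578·p + -0.012403·q:
  w_0 = 0.369578·0.0558 + -0.012403·10.9688 = -0.1154  (Nike)
  w_1 = 0.369578·0.7880 + -0.012403·11.2859 = 0.1512  (Alcoa)
  w_2 = 0.369578·1.2779 + -0.012403·11.6760 = 0.3275  (Unilever)
  w_3 = 0.369578·1.7329 + -0.012403·15.2242 = 0.4516  (Boeing)
  w_4 = 0.369578·0.9465 + -0.012403·13.2782 = 0.1851  (Ford)
Σw_i=1.0000  μᵀw=0.1040
σ²=wᵀΣw=λ₁·μ_p+λ₂ = 0.369578·0.104 + -0.012403 = 0.026033 ≈ 0.0260


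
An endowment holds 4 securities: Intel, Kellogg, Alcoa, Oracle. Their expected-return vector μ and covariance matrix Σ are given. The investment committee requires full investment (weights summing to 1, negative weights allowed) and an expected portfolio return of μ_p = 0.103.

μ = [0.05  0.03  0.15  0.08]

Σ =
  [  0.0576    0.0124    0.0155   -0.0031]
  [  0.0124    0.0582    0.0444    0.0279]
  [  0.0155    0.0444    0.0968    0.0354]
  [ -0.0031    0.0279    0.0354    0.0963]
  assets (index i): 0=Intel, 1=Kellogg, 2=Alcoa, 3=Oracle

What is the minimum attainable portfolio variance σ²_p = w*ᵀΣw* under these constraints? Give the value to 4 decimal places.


0.0412

g=Σ⁻¹μ = [0.6836  -1.2920  1.8300  0.5543]
h=Σ⁻¹𝟙 = [15.5619  9.6995  0.5046  7.8895]
a=μᵀg=0.314270  b=𝟙ᵀg=1.775928  c=𝟙ᵀh=33.655487  D=ac−b²=7.422986
λ₁=(c·0.103−b)/D = (33.655487·0.103−1.775928)/7.422986 = 0.227750
λ₂=(a−b·0.103)/D = (0.314270−1.775928·0.103)/7.422986 = 0.017695
w* = 0.227750·g + 0.017695·h:
  w_0 = 0.227750·0.6836 + 0.017695·15.5619 = 0.4311  (Intel)
  w_1 = 0.227750·-1.2920 + 0.017695·9.6995 = -0.1226  (Kellogg)
  w_2 = 0.227750·1.8300 + 0.017695·0.5046 = 0.4257  (Alcoa)
  w_3 = 0.227750·0.5543 + 0.017695·7.8895 = 0.2659  (Oracle)
Σw_i=1.0000  μᵀw=0.1030
σ²=wᵀΣw=λ₁·μ_p+λ₂ = 0.227750·0.103 + 0.017695 = 0.041153 ≈ 0.0412


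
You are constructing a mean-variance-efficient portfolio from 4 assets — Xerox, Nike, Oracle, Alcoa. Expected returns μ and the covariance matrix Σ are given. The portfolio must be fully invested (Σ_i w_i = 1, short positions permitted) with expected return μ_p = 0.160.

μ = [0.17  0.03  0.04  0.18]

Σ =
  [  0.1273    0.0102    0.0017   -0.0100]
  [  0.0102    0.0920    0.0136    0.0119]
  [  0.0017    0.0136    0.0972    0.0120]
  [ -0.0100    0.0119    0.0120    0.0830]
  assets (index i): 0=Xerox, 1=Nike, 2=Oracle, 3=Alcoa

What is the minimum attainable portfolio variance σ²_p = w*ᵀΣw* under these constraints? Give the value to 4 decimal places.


g=Σ⁻¹μ = [1.5326  -0.1664  0.1166  2.3603]
h=Σ⁻¹𝟙 = [8.0063  7.4330  7.7718  10.8235]
a=μᵀg=0.685076  b=𝟙ᵀg=3.843165  c=𝟙ᵀh=34.034639  D=ac−b²=8.546386
λ₁=(c·0.160−b)/D = (34.034639·0.160−3.843165)/8.546386 = 0.187492
λ₂=(a−b·0.160)/D = (0.685076−3.843165·0.160)/8.546386 = 0.008210
w* = 0.187492·g + 0.008210·h:
  w_0 = 0.187492·1.5326 + 0.008210·8.0063 = 0.3531  (Xerox)
  w_1 = 0.187492·-0.1664 + 0.008210·7.4330 = 0.0298  (Nike)
  w_2 = 0.187492·0.1166 + 0.008210·7.7718 = 0.0857  (Oracle)
  w_3 = 0.187492·2.3603 + 0.008210·10.8235 = 0.5314  (Alcoa)
Σw_i=1.0000  μᵀw=0.1600
σ²=wᵀΣw=λ₁·μ_p+λ₂ = 0.187492·0.160 + 0.008210 = 0.038209 ≈ 0.0382

0.0382


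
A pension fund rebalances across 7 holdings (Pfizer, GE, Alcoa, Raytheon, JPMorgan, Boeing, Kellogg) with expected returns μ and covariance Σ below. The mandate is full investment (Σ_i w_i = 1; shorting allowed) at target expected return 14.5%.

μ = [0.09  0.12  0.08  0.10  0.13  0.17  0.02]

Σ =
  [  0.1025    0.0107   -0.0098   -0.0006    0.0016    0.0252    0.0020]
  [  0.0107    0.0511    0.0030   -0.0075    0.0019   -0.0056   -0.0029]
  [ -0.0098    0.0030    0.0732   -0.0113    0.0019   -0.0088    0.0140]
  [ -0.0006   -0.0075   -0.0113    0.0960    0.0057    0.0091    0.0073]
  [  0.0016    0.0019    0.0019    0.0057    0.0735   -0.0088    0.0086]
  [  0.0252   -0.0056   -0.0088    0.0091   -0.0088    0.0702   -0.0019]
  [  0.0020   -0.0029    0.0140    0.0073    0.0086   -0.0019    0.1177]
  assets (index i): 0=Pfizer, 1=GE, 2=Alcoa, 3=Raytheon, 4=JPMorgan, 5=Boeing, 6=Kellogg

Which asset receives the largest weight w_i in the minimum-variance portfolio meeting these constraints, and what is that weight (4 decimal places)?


x=Σ⁻¹μ = [-0.0006  2.6573  1.4637  1.0364  1.9433  2.9239  -0.0978]
y=Σ⁻¹𝟙 = [4.7661  20.9356  15.7249  11.1637  13.0000  16.5117  5.6849]
a=μᵀx=1.287303  b=𝟙ᵀx=9.926273  c=𝟙ᵀy=87.786893  D=ac−b²=14.477464
λ₁=(c·0.145−b)/D = (87.786893·0.145−9.926273)/14.477464 = 0.193599
λ₂=(a−b·0.145)/D = (1.287303−9.926273·0.145)/14.477464 = -0.010500
w* = 0.193599·x + -0.010500·y:
  w_0 = 0.193599·-0.0006 + -0.010500·4.7661 = -0.0502  (Pfizer)
  w_1 = 0.193599·2.6573 + -0.010500·20.9356 = 0.2946  (GE)
  w_2 = 0.193599·1.4637 + -0.010500·15.7249 = 0.1183  (Alcoa)
  w_3 = 0.193599·1.0364 + -0.010500·11.1637 = 0.0834  (Raytheon)
  w_4 = 0.193599·1.9433 + -0.010500·13.0000 = 0.2397  (JPMorgan)
  w_5 = 0.193599·2.9239 + -0.010500·16.5117 = 0.3927  (Boeing)
  w_6 = 0.193599·-0.0978 + -0.010500·5.6849 = -0.0786  (Kellogg)
Σw_i=1.0000  μᵀw=0.1450
σ²=wᵀΣw=λ₁·μ_p+λ₂ = 0.193599·0.145 + -0.010500 = 0.017572 ≈ 0.0176

Boeing (0.3927)


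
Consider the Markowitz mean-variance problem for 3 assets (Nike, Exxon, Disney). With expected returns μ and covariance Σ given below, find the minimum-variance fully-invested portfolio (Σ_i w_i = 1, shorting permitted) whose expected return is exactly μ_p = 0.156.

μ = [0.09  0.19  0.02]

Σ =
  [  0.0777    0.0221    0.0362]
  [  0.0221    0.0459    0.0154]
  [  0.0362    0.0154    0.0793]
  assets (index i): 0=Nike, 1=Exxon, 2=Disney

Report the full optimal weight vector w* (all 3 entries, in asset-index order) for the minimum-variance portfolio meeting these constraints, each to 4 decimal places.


0.1350  0.7444  0.1206

p=Σ⁻¹μ = [0.2775  4.2400  -0.6979]
q=Σ⁻¹𝟙 = [4.6617  17.1419  7.1534]
a=μᵀp=0.816611  b=𝟙ᵀp=3.819587  c=𝟙ᵀq=28.956976  D=ac−b²=9.057325
λ₁=(c·0.156−b)/D = (28.956976·0.156−3.819587)/9.057325 = 0.077032
λ₂=(a−b·0.156)/D = (0.816611−3.819587·0.156)/9.057325 = 0.024373
w* = 0.077032·p + 0.024373·q:
  w_0 = 0.077032·0.2775 + 0.024373·4.6617 = 0.1350  (Nike)
  w_1 = 0.077032·4.2400 + 0.024373·17.1419 = 0.7444  (Exxon)
  w_2 = 0.077032·-0.6979 + 0.024373·7.1534 = 0.1206  (Disney)
Σw_i=1.0000  μᵀw=0.1560
σ²=wᵀΣw=λ₁·μ_p+λ₂ = 0.077032·0.156 + 0.024373 = 0.036390 ≈ 0.0364


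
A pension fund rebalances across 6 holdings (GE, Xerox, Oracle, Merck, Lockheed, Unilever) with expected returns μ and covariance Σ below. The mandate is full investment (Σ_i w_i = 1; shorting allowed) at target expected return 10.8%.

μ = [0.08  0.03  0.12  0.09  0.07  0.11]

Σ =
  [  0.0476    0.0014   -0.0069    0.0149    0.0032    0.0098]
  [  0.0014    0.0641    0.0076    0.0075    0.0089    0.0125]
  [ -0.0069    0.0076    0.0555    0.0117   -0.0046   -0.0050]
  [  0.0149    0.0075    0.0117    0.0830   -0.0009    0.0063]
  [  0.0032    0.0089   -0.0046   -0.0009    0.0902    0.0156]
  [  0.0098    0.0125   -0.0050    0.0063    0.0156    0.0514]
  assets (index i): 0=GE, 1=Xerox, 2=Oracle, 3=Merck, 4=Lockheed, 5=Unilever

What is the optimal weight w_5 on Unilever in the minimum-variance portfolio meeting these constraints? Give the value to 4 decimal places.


u=Σ⁻¹μ = [1.5093  -0.3705  2.5524  0.3426  0.5499  1.9818]
v=Σ⁻¹𝟙 = [19.2395  8.6825  20.1891  4.1010  8.4430  12.5743]
a=μᵀu=0.703250  b=𝟙ᵀu=6.565595  c=𝟙ᵀv=73.229359  D=ac−b²=8.391529
λ₁=(c·0.108−b)/D = (73.229359·0.108−6.565595)/8.391529 = 0.160063
λ₂=(a−b·0.108)/D = (0.703250−6.565595·0.108)/8.391529 = -0.000695
w* = 0.160063·u + -0.000695·v:
  w_0 = 0.160063·1.5093 + -0.000695·19.2395 = 0.2282  (GE)
  w_1 = 0.160063·-0.3705 + -0.000695·8.6825 = -0.0653  (Xerox)
  w_2 = 0.160063·2.5524 + -0.000695·20.1891 = 0.3945  (Oracle)
  w_3 = 0.160063·0.3426 + -0.000695·4.1010 = 0.0520  (Merck)
  w_4 = 0.160063·0.5499 + -0.000695·8.4430 = 0.0821  (Lockheed)
  w_5 = 0.160063·1.9818 + -0.000695·12.5743 = 0.3085  (Unilever)
Σw_i=1.0000  μᵀw=0.1080
σ²=wᵀΣw=λ₁·μ_p+λ₂ = 0.160063·0.108 + -0.000695 = 0.016592 ≈ 0.0166

0.3085


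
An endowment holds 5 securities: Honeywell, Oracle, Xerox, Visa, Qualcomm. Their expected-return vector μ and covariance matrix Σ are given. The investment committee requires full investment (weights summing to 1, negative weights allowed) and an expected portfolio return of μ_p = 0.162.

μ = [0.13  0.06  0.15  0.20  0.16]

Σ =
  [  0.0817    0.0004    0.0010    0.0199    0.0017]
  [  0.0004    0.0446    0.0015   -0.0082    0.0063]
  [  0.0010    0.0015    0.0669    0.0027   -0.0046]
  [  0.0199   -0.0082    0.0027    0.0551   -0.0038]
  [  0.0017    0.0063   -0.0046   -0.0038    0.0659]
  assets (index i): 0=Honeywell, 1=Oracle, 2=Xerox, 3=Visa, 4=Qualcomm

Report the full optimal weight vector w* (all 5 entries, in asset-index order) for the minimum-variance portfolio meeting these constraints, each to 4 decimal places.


0.0446  0.0970  0.2150  0.3797  0.2636

x=Σ⁻¹μ = [0.5948  1.5775  2.2286  3.7220  2.6320]
y=Σ⁻¹𝟙 = [6.9012  23.3397  14.5612  19.4440  14.9028]
a=μᵀx=1.671792  b=𝟙ᵀx=10.754982  c=𝟙ᵀy=79.149006  D=ac−b²=16.651033
λ₁=(c·0.162−b)/D = (79.149006·0.162−10.754982)/16.651033 = 0.124146
λ₂=(a−b·0.162)/D = (1.671792−10.754982·0.162)/16.651033 = -0.004235
w* = 0.124146·x + -0.004235·y:
  w_0 = 0.124146·0.5948 + -0.004235·6.9012 = 0.0446  (Honeywell)
  w_1 = 0.124146·1.5775 + -0.004235·23.3397 = 0.0970  (Oracle)
  w_2 = 0.124146·2.2286 + -0.004235·14.5612 = 0.2150  (Xerox)
  w_3 = 0.124146·3.7220 + -0.004235·19.4440 = 0.3797  (Visa)
  w_4 = 0.124146·2.6320 + -0.004235·14.9028 = 0.2636  (Qualcomm)
Σw_i=1.0000  μᵀw=0.1620
σ²=wᵀΣw=λ₁·μ_p+λ₂ = 0.124146·0.162 + -0.004235 = 0.015877 ≈ 0.0159


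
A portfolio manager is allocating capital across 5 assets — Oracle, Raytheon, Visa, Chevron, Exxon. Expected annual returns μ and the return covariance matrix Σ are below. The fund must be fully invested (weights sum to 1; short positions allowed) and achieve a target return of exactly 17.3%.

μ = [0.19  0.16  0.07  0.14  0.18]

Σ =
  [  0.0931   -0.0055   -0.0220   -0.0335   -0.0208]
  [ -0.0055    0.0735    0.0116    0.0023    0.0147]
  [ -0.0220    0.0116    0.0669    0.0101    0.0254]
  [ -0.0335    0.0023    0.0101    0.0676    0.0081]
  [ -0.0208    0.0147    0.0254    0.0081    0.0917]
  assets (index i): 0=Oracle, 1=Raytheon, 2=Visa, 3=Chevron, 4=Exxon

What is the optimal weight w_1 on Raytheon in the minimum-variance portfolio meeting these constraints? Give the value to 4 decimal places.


0.1648

g=Σ⁻¹μ = [4.1137  1.8387  0.7370  3.6887  2.0713]
h=Σ⁻¹𝟙 = [25.3130  10.7067  14.4802  23.7523  8.8215]
a=μᵀg=2.016628  b=𝟙ᵀg=12.449353  c=𝟙ᵀh=83.073717  D=ac−b²=12.542406
λ₁=(c·0.173−b)/D = (83.073717·0.173−12.449353)/12.542406 = 0.153272
λ₂=(a−b·0.173)/D = (2.016628−12.449353·0.173)/12.542406 = -0.010932
w* = 0.153272·g + -0.010932·h:
  w_0 = 0.153272·4.1137 + -0.010932·25.3130 = 0.3538  (Oracle)
  w_1 = 0.153272·1.8387 + -0.010932·10.7067 = 0.1648  (Raytheon)
  w_2 = 0.153272·0.7370 + -0.010932·14.4802 = -0.0453  (Visa)
  w_3 = 0.153272·3.6887 + -0.010932·23.7523 = 0.3057  (Chevron)
  w_4 = 0.153272·2.0713 + -0.010932·8.8215 = 0.2210  (Exxon)
Σw_i=1.0000  μᵀw=0.1730
σ²=wᵀΣw=λ₁·μ_p+λ₂ = 0.153272·0.173 + -0.010932 = 0.015584 ≈ 0.0156


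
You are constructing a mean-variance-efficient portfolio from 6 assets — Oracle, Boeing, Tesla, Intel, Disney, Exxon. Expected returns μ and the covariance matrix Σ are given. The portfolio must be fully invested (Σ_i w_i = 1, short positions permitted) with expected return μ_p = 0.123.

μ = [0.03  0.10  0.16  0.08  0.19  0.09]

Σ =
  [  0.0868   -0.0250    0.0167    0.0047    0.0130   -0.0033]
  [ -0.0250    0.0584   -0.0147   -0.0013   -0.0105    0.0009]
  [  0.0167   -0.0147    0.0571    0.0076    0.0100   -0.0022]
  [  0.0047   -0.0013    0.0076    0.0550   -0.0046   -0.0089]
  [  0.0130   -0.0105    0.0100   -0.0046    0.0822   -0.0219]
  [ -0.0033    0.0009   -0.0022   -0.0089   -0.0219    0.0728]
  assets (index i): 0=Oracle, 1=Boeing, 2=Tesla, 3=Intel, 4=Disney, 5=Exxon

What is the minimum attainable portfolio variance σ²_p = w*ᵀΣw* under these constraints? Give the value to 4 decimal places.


0.0089

x=Σ⁻¹μ = [0.2208  3.0783  2.8512  1.7650  3.0700  2.4337]
y=Σ⁻¹𝟙 = [14.1739  30.7836  16.0555  20.7657  19.1334  22.7779]
a=μᵀx=1.714187  b=𝟙ᵀx=13.419082  c=𝟙ᵀy=123.690070  D=ac−b²=31.956110
λ₁=(c·0.123−b)/D = (123.690070·0.123−13.419082)/31.956110 = 0.056164
λ₂=(a−b·0.123)/D = (1.714187−13.419082·0.123)/31.956110 = 0.001991
w* = 0.056164·x + 0.001991·y:
  w_0 = 0.056164·0.2208 + 0.001991·14.1739 = 0.0406  (Oracle)
  w_1 = 0.056164·3.0783 + 0.001991·30.7836 = 0.2342  (Boeing)
  w_2 = 0.056164·2.8512 + 0.001991·16.0555 = 0.1921  (Tesla)
  w_3 = 0.056164·1.7650 + 0.001991·20.7657 = 0.1405  (Intel)
  w_4 = 0.056164·3.0700 + 0.001991·19.1334 = 0.2105  (Disney)
  w_5 = 0.056164·2.4337 + 0.001991·22.7779 = 0.1820  (Exxon)
Σw_i=1.0000  μᵀw=0.1230
σ²=wᵀΣw=λ₁·μ_p+λ₂ = 0.056164·0.123 + 0.001991 = 0.008900 ≈ 0.0089


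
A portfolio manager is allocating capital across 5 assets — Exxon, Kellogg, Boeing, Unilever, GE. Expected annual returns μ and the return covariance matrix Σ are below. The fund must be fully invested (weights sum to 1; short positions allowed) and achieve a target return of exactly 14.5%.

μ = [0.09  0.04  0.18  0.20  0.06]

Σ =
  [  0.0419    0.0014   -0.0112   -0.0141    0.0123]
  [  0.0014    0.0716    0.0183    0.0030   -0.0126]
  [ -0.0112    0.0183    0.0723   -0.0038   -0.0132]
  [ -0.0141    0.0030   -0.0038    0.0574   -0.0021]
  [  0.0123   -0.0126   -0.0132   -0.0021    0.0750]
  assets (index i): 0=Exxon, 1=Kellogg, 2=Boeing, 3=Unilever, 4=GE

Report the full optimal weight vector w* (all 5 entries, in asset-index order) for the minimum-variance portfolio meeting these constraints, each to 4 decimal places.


x=Σ⁻¹μ = [4.6026  -0.5619  3.7397  4.9192  0.7467]
y=Σ⁻¹𝟙 = [34.2373  9.2695  20.7177  27.2195  13.6842]
a=μᵀx=2.093538  b=𝟙ᵀx=13.446278  c=𝟙ᵀy=105.128159  D=ac−b²=39.287424
λ₁=(c·0.145−b)/D = (105.128159·0.145−13.446278)/39.287424 = 0.045748
λ₂=(a−b·0.145)/D = (2.093538−13.446278·0.145)/39.287424 = 0.003661
w* = 0.045748·x + 0.003661·y:
  w_0 = 0.045748·4.6026 + 0.003661·34.2373 = 0.3359  (Exxon)
  w_1 = 0.045748·-0.5619 + 0.003661·9.2695 = 0.0082  (Kellogg)
  w_2 = 0.045748·3.7397 + 0.003661·20.7177 = 0.2469  (Boeing)
  w_3 = 0.045748·4.9192 + 0.003661·27.2195 = 0.3247  (Unilever)
  w_4 = 0.045748·0.7467 + 0.003661·13.6842 = 0.0843  (GE)
Σw_i=1.0000  μᵀw=0.1450
σ²=wᵀΣw=λ₁·μ_p+λ₂ = 0.045748·0.145 + 0.003661 = 0.010294 ≈ 0.0103

0.3359  0.0082  0.2469  0.3247  0.0843


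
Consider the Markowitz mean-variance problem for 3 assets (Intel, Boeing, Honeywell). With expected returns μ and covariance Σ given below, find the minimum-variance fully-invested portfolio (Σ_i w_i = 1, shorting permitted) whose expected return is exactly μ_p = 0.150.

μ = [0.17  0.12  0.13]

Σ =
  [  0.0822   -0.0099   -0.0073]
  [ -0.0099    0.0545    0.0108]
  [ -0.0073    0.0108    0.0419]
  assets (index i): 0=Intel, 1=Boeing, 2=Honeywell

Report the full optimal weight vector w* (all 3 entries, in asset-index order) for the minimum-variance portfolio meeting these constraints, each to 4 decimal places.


0.5302  0.1209  0.3489

p=Σ⁻¹μ = [2.5859  2.0734  3.0187]
q=Σ⁻¹𝟙 = [16.1800  16.8609  22.3393]
a=μᵀp=1.080846  b=𝟙ᵀp=7.678023  c=𝟙ᵀq=55.380228  D=ac−b²=0.905484
λ₁=(c·0.150−b)/D = (55.380228·0.150−7.678023)/0.905484 = 0.694669
λ₂=(a−b·0.150)/D = (1.080846−7.678023·0.150)/0.905484 = -0.078253
w* = 0.694669·p + -0.078253·q:
  w_0 = 0.694669·2.5859 + -0.078253·16.1800 = 0.5302  (Intel)
  w_1 = 0.694669·2.0734 + -0.078253·16.8609 = 0.1209  (Boeing)
  w_2 = 0.694669·3.0187 + -0.078253·22.3393 = 0.3489  (Honeywell)
Σw_i=1.0000  μᵀw=0.1500
σ²=wᵀΣw=λ₁·μ_p+λ₂ = 0.694669·0.150 + -0.078253 = 0.025947 ≈ 0.0259


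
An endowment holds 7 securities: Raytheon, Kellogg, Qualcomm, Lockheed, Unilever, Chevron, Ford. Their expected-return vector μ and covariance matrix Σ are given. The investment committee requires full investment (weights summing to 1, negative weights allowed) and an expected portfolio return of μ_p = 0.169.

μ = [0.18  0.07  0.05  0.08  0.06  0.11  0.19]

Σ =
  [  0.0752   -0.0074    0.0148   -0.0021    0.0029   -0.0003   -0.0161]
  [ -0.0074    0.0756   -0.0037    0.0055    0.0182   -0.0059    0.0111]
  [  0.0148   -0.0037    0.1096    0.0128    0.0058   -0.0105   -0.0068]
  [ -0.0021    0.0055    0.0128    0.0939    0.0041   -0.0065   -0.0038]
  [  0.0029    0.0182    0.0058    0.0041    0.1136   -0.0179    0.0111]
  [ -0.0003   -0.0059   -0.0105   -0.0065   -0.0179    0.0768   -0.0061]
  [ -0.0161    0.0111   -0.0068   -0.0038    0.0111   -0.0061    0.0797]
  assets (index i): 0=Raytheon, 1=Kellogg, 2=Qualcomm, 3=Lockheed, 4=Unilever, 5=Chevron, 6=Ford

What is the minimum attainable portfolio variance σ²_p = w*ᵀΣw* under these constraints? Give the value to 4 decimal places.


0.0204

g=Σ⁻¹μ = [3.1014  0.7988  0.3018  1.0813  0.2717  1.9471  3.0877]
h=Σ⁻¹𝟙 = [16.3026  11.8931  8.4914  10.8077  7.0974  18.9900  15.8887]
a=μᵀg=1.532900  b=𝟙ᵀg=10.589768  c=𝟙ᵀh=89.470954  D=ac−b²=25.006821
λ₁=(c·0.169−b)/D = (89.470954·0.169−10.589768)/25.006821 = 0.181183
λ₂=(a−b·0.169)/D = (1.532900−10.589768·0.169)/25.006821 = -0.010268
w* = 0.181183·g + -0.010268·h:
  w_0 = 0.181183·3.1014 + -0.010268·16.3026 = 0.3945  (Raytheon)
  w_1 = 0.181183·0.7988 + -0.010268·11.8931 = 0.0226  (Kellogg)
  w_2 = 0.181183·0.3018 + -0.010268·8.4914 = -0.0325  (Qualcomm)
  w_3 = 0.181183·1.0813 + -0.010268·10.8077 = 0.0849  (Lockheed)
  w_4 = 0.181183·0.2717 + -0.010268·7.0974 = -0.0237  (Unilever)
  w_5 = 0.181183·1.9471 + -0.010268·18.9900 = 0.1578  (Chevron)
  w_6 = 0.181183·3.0877 + -0.010268·15.8887 = 0.3963  (Ford)
Σw_i=1.0000  μᵀw=0.1690
σ²=wᵀΣw=λ₁·μ_p+λ₂ = 0.181183·0.169 + -0.010268 = 0.020352 ≈ 0.0204


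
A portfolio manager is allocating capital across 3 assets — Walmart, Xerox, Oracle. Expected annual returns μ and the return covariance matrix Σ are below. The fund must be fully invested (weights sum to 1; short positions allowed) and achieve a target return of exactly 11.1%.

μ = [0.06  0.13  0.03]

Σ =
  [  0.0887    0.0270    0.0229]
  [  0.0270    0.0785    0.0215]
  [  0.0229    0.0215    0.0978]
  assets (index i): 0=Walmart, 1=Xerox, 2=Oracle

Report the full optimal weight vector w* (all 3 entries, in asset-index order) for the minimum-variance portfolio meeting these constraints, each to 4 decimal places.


0.1846  0.7546  0.0608

x=Σ⁻¹μ = [0.2114  1.6098  -0.0966]
y=Σ⁻¹𝟙 = [6.9476  8.5065  6.7281]
a=μᵀx=0.219059  b=𝟙ᵀx=1.724544  c=𝟙ᵀy=22.182209  D=ac−b²=1.885167
λ₁=(c·0.111−b)/D = (22.182209·0.111−1.724544)/1.885167 = 0.391308
λ₂=(a−b·0.111)/D = (0.219059−1.724544·0.111)/1.885167 = 0.014659
w* = 0.391308·x + 0.014659·y:
  w_0 = 0.391308·0.2114 + 0.014659·6.9476 = 0.1846  (Walmart)
  w_1 = 0.391308·1.6098 + 0.014659·8.5065 = 0.7546  (Xerox)
  w_2 = 0.391308·-0.0966 + 0.014659·6.7281 = 0.0608  (Oracle)
Σw_i=1.0000  μᵀw=0.1110
σ²=wᵀΣw=λ₁·μ_p+λ₂ = 0.391308·0.111 + 0.014659 = 0.058094 ≈ 0.0581


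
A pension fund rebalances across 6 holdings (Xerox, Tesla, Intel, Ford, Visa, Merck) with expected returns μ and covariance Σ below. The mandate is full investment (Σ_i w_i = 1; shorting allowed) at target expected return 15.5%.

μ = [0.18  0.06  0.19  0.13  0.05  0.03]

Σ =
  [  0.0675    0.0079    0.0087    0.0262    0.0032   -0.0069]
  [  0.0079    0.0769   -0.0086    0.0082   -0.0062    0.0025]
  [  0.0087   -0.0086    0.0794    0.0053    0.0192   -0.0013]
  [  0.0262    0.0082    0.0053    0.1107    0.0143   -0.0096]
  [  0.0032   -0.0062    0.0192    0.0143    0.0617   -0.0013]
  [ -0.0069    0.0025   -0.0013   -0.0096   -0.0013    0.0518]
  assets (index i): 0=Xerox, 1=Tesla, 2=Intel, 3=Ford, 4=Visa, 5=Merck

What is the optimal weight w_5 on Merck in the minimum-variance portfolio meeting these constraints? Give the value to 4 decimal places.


0.1220

g=Σ⁻¹μ = [2.1718  0.7063  2.2174  0.5934  -0.0378  0.9990]
h=Σ⁻¹𝟙 = [11.7476  12.6800  9.5076  5.0401  13.2041  21.7620]
a=μᵀg=0.959822  b=𝟙ᵀg=6.650095  c=𝟙ᵀh=73.941400  D=ac−b²=26.746857
λ₁=(c·0.155−b)/D = (73.941400·0.155−6.650095)/26.746857 = 0.179865
λ₂=(a−b·0.155)/D = (0.959822−6.650095·0.155)/26.746857 = -0.002652
w* = 0.179865·g + -0.002652·h:
  w_0 = 0.179865·2.1718 + -0.002652·11.7476 = 0.3595  (Xerox)
  w_1 = 0.179865·0.7063 + -0.002652·12.6800 = 0.0934  (Tesla)
  w_2 = 0.179865·2.2174 + -0.002652·9.5076 = 0.3736  (Intel)
  w_3 = 0.179865·0.5934 + -0.002652·5.0401 = 0.0934  (Ford)
  w_4 = 0.179865·-0.0378 + -0.002652·13.2041 = -0.0418  (Visa)
  w_5 = 0.179865·0.9990 + -0.002652·21.7620 = 0.1220  (Merck)
Σw_i=1.0000  μᵀw=0.1550
σ²=wᵀΣw=λ₁·μ_p+λ₂ = 0.179865·0.155 + -0.002652 = 0.025227 ≈ 0.0252


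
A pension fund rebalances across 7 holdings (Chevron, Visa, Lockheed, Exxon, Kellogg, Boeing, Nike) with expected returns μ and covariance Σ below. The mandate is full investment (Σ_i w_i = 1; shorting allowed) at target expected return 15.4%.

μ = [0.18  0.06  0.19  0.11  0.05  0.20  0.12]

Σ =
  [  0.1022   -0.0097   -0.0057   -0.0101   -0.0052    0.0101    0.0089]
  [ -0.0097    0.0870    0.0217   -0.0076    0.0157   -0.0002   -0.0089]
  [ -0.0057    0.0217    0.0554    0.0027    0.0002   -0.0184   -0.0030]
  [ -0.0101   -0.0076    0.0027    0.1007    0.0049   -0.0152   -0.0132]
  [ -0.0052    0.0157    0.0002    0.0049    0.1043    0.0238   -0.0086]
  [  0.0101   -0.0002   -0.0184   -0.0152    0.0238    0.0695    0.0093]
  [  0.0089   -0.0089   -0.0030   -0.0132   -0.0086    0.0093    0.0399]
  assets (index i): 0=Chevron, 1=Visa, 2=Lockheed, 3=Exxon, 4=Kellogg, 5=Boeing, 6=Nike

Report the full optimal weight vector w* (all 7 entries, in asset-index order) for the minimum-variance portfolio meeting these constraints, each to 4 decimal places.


p=Σ⁻¹μ = [1.5995  0.1603  4.9587  2.1326  -0.2993  4.1621  2.7302]
q=Σ⁻¹𝟙 = [9.7926  10.8441  20.9187  17.2432  6.4189  16.0649  30.2136]
a=μᵀp=2.619354  b=𝟙ᵀp=15.444171  c=𝟙ᵀq=111.495999  D=ac−b²=53.525028
λ₁=(c·0.154−b)/D = (111.495999·0.154−15.444171)/53.525028 = 0.032251
λ₂=(a−b·0.154)/D = (2.619354−15.444171·0.154)/53.525028 = 0.004502
w* = 0.032251·p + 0.004502·q:
  w_0 = 0.032251·1.5995 + 0.004502·9.7926 = 0.0957  (Chevron)
  w_1 = 0.032251·0.1603 + 0.004502·10.8441 = 0.0540  (Visa)
  w_2 = 0.032251·4.9587 + 0.004502·20.9187 = 0.2541  (Lockheed)
  w_3 = 0.032251·2.1326 + 0.004502·17.2432 = 0.1464  (Exxon)
  w_4 = 0.032251·-0.2993 + 0.004502·6.4189 = 0.0192  (Kellogg)
  w_5 = 0.032251·4.1621 + 0.004502·16.0649 = 0.2065  (Boeing)
  w_6 = 0.032251·2.7302 + 0.004502·30.2136 = 0.2241  (Nike)
Σw_i=1.0000  μᵀw=0.1540
σ²=wᵀΣw=λ₁·μ_p+λ₂ = 0.032251·0.154 + 0.004502 = 0.009468 ≈ 0.0095

0.0957  0.0540  0.2541  0.1464  0.0192  0.2065  0.2241


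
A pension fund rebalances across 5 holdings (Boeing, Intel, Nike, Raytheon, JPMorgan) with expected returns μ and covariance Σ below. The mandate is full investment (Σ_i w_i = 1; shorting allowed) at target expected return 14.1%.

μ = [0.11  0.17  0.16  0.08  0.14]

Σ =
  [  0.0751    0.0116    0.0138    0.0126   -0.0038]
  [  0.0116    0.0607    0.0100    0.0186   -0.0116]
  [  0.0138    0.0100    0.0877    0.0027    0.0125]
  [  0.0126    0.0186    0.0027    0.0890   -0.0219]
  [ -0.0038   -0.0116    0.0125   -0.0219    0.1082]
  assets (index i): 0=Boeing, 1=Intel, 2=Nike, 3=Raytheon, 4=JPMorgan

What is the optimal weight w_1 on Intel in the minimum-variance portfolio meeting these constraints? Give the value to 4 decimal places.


g=Σ⁻¹μ = [0.8352  2.5704  1.1553  0.5988  1.5865]
h=Σ⁻¹𝟙 = [9.0635  12.9349  6.4470  10.0658  12.2397]
a=μᵀg=0.983713  b=𝟙ᵀg=6.746267  c=𝟙ᵀh=50.750930  D=ac−b²=4.412234
λ₁=(c·0.141−b)/D = (50.750930·0.141−6.746267)/4.412234 = 0.092836
λ₂=(a−b·0.141)/D = (0.983713−6.746267·0.141)/4.412234 = 0.007363
w* = 0.092836·g + 0.007363·h:
  w_0 = 0.092836·0.8352 + 0.007363·9.0635 = 0.1443  (Boeing)
  w_1 = 0.092836·2.5704 + 0.007363·12.9349 = 0.3339  (Intel)
  w_2 = 0.092836·1.1553 + 0.007363·6.4470 = 0.1547  (Nike)
  w_3 = 0.092836·0.5988 + 0.007363·10.0658 = 0.1297  (Raytheon)
  w_4 = 0.092836·1.5865 + 0.007363·12.2397 = 0.2374  (JPMorgan)
Σw_i=1.0000  μᵀw=0.1410
σ²=wᵀΣw=λ₁·μ_p+λ₂ = 0.092836·0.141 + 0.007363 = 0.020453 ≈ 0.0205

0.3339


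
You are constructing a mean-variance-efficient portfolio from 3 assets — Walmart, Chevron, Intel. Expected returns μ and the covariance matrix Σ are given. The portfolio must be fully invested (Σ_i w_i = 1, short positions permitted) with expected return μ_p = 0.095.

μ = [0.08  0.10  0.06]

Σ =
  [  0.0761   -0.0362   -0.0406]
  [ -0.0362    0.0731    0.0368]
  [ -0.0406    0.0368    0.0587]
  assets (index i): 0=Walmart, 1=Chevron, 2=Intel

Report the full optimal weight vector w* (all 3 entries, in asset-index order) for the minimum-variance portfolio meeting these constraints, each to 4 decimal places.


0.4446  0.6527  -0.0973

p=Σ⁻¹μ = [2.9512  1.8809  1.8842]
q=Σ⁻¹𝟙 = [38.7615  15.7839  33.9501]
a=μᵀp=0.537241  b=𝟙ᵀp=6.716316  c=𝟙ᵀq=88.495484  D=ac−b²=2.434471
λ₁=(c·0.095−b)/D = (88.495484·0.095−6.716316)/2.434471 = 0.694506
λ₂=(a−b·0.095)/D = (0.537241−6.716316·0.095)/2.434471 = -0.041409
w* = 0.694506·p + -0.041409·q:
  w_0 = 0.694506·2.9512 + -0.041409·38.7615 = 0.4446  (Walmart)
  w_1 = 0.694506·1.8809 + -0.041409·15.7839 = 0.6527  (Chevron)
  w_2 = 0.694506·1.8842 + -0.041409·33.9501 = -0.0973  (Intel)
Σw_i=1.0000  μᵀw=0.0950
σ²=wᵀΣw=λ₁·μ_p+λ₂ = 0.694506·0.095 + -0.041409 = 0.024569 ≈ 0.0246


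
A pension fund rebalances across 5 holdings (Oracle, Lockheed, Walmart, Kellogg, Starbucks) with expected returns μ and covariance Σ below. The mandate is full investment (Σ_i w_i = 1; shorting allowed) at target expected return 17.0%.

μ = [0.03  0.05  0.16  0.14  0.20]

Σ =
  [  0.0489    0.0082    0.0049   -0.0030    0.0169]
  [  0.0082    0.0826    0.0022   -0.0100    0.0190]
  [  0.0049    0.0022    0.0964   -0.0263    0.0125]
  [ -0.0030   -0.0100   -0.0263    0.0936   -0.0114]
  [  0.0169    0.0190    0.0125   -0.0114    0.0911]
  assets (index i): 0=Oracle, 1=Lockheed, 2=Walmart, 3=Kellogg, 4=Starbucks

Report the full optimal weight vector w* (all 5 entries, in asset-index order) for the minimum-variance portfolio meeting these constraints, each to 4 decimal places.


-0.0634  0.0444  0.3114  0.3610  0.3466

p=Σ⁻¹μ = [-0.2606  0.3602  2.0255  2.3613  2.1862]
q=Σ⁻¹𝟙 = [16.2808  10.7897  13.0958  16.7698  6.0080]
a=μᵀp=1.102082  b=𝟙ᵀp=6.672597  c=𝟙ᵀq=62.944017  D=ac−b²=24.845898
λ₁=(c·0.170−b)/D = (62.944017·0.170−6.672597)/24.845898 = 0.162115
λ₂=(a−b·0.170)/D = (1.102082−6.672597·0.170)/24.845898 = -0.001298
w* = 0.162115·p + -0.001298·q:
  w_0 = 0.162115·-0.2606 + -0.001298·16.2808 = -0.0634  (Oracle)
  w_1 = 0.162115·0.3602 + -0.001298·10.7897 = 0.0444  (Lockheed)
  w_2 = 0.162115·2.0255 + -0.001298·13.0958 = 0.3114  (Walmart)
  w_3 = 0.162115·2.3613 + -0.001298·16.7698 = 0.3610  (Kellogg)
  w_4 = 0.162115·2.1862 + -0.001298·6.0080 = 0.3466  (Starbucks)
Σw_i=1.0000  μᵀw=0.1700
σ²=wᵀΣw=λ₁·μ_p+λ₂ = 0.162115·0.170 + -0.001298 = 0.026261 ≈ 0.0263


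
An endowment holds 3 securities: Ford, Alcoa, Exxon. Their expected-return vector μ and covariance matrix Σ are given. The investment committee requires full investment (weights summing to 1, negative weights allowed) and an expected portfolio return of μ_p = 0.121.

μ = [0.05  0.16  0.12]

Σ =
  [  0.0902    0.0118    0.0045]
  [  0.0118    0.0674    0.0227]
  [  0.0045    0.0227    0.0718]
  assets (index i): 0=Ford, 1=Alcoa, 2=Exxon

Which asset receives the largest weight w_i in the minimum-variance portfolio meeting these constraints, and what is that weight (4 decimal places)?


Alcoa (0.4304)

p=Σ⁻¹μ = [0.2433  1.9849  1.0285]
q=Σ⁻¹𝟙 = [9.2987  9.7529  10.2614]
a=μᵀp=0.453171  b=𝟙ᵀp=3.256755  c=𝟙ᵀq=29.312896  D=ac−b²=2.677314
λ₁=(c·0.121−b)/D = (29.312896·0.121−3.256755)/2.677314 = 0.108357
λ₂=(a−b·0.121)/D = (0.453171−3.256755·0.121)/2.677314 = 0.022076
w* = 0.108357·p + 0.022076·q:
  w_0 = 0.108357·0.2433 + 0.022076·9.2987 = 0.2316  (Ford)
  w_1 = 0.108357·1.9849 + 0.022076·9.7529 = 0.4304  (Alcoa)
  w_2 = 0.108357·1.0285 + 0.022076·10.2614 = 0.3380  (Exxon)
Σw_i=1.0000  μᵀw=0.1210
σ²=wᵀΣw=λ₁·μ_p+λ₂ = 0.108357·0.121 + 0.022076 = 0.035187 ≈ 0.0352


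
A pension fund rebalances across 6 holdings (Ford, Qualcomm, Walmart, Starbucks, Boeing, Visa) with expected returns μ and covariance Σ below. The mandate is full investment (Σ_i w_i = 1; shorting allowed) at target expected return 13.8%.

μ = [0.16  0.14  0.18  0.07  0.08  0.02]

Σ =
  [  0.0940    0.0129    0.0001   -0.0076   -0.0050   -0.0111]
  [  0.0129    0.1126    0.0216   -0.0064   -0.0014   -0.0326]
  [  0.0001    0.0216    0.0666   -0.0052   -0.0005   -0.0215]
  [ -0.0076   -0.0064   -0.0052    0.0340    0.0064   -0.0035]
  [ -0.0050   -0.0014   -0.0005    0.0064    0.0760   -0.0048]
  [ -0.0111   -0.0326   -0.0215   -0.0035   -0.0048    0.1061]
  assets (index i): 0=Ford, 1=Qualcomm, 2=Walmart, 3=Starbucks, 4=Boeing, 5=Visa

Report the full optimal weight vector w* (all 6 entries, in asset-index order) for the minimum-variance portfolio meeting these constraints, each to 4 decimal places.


x=Σ⁻¹μ = [2.0435  1.0410  3.1000  3.1413  1.0570  1.5018]
y=Σ⁻¹𝟙 = [15.2220  11.3817  21.0034  37.9143  12.6150  20.5922]
a=μᵀx=1.365193  b=𝟙ᵀx=11.884621  c=𝟙ᵀy=118.728613  D=ac−b²=20.843300
λ₁=(c·0.138−b)/D = (118.728613·0.138−11.884621)/20.843300 = 0.215893
λ₂=(a−b·0.138)/D = (1.365193−11.884621·0.138)/20.843300 = -0.013188
w* = 0.215893·x + -0.013188·y:
  w_0 = 0.215893·2.0435 + -0.013188·15.2220 = 0.2404  (Ford)
  w_1 = 0.215893·1.0410 + -0.013188·11.3817 = 0.0746  (Qualcomm)
  w_2 = 0.215893·3.1000 + -0.013188·21.0034 = 0.3923  (Walmart)
  w_3 = 0.215893·3.1413 + -0.013188·37.9143 = 0.1782  (Starbucks)
  w_4 = 0.215893·1.0570 + -0.013188·12.6150 = 0.0618  (Boeing)
  w_5 = 0.215893·1.5018 + -0.013188·20.5922 = 0.0527  (Visa)
Σw_i=1.0000  μᵀw=0.1380
σ²=wᵀΣw=λ₁·μ_p+λ₂ = 0.215893·0.138 + -0.013188 = 0.016605 ≈ 0.0166

0.2404  0.0746  0.3923  0.1782  0.0618  0.0527


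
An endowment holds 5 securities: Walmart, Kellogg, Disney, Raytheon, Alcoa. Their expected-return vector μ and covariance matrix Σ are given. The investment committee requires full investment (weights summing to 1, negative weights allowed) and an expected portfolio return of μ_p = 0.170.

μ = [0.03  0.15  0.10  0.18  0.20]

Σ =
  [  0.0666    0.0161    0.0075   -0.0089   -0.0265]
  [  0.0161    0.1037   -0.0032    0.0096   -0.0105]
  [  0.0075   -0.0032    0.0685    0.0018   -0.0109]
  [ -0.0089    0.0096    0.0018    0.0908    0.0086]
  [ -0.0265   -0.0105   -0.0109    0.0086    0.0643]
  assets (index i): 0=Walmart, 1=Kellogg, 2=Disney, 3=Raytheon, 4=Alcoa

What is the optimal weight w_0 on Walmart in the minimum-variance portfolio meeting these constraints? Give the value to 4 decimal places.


0.0036

x=Σ⁻¹μ = [1.7415  1.5182  1.9678  1.5556  4.2016]
y=Σ⁻¹𝟙 = [23.5757  8.4814  16.6557  9.4247  28.2163]
a=μᵀx=1.597089  b=𝟙ᵀx=10.984752  c=𝟙ᵀy=86.353789  D=ac−b²=17.249882
λ₁=(c·0.170−b)/D = (86.353789·0.170−10.984752)/17.249882 = 0.214227
λ₂=(a−b·0.170)/D = (1.597089−10.984752·0.170)/17.249882 = -0.015671
w* = 0.214227·x + -0.015671·y:
  w_0 = 0.214227·1.7415 + -0.015671·23.5757 = 0.0036  (Walmart)
  w_1 = 0.214227·1.5182 + -0.015671·8.4814 = 0.1923  (Kellogg)
  w_2 = 0.214227·1.9678 + -0.015671·16.6557 = 0.1605  (Disney)
  w_3 = 0.214227·1.5556 + -0.015671·9.4247 = 0.1856  (Raytheon)
  w_4 = 0.214227·4.2016 + -0.015671·28.2163 = 0.4579  (Alcoa)
Σw_i=1.0000  μᵀw=0.1700
σ²=wᵀΣw=λ₁·μ_p+λ₂ = 0.214227·0.170 + -0.015671 = 0.020748 ≈ 0.0207


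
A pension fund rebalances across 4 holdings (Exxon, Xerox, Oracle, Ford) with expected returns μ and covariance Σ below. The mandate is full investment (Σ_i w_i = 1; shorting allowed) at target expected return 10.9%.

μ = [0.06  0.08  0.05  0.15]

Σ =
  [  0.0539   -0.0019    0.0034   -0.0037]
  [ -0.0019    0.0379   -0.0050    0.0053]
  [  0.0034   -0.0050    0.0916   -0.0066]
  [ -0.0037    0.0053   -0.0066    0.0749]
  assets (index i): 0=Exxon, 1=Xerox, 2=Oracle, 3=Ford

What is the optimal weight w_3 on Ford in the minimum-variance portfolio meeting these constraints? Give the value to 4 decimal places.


0.4884

x=Σ⁻¹μ = [1.2728  1.9953  0.7509  1.9905]
y=Σ⁻¹𝟙 = [19.6400  27.1480  12.6437  13.5144]
a=μᵀx=0.572120  b=𝟙ᵀx=6.009587  c=𝟙ᵀy=72.946068  D=ac−b²=5.618744
λ₁=(c·0.109−b)/D = (72.946068·0.109−6.009587)/5.618744 = 0.345546
λ₂=(a−b·0.109)/D = (0.572120−6.009587·0.109)/5.618744 = -0.014759
w* = 0.345546·x + -0.014759·y:
  w_0 = 0.345546·1.2728 + -0.014759·19.6400 = 0.1499  (Exxon)
  w_1 = 0.345546·1.9953 + -0.014759·27.1480 = 0.2888  (Xerox)
  w_2 = 0.345546·0.7509 + -0.014759·12.6437 = 0.0729  (Oracle)
  w_3 = 0.345546·1.9905 + -0.014759·13.5144 = 0.4884  (Ford)
Σw_i=1.0000  μᵀw=0.1090
σ²=wᵀΣw=λ₁·μ_p+λ₂ = 0.345546·0.109 + -0.014759 = 0.022906 ≈ 0.0229


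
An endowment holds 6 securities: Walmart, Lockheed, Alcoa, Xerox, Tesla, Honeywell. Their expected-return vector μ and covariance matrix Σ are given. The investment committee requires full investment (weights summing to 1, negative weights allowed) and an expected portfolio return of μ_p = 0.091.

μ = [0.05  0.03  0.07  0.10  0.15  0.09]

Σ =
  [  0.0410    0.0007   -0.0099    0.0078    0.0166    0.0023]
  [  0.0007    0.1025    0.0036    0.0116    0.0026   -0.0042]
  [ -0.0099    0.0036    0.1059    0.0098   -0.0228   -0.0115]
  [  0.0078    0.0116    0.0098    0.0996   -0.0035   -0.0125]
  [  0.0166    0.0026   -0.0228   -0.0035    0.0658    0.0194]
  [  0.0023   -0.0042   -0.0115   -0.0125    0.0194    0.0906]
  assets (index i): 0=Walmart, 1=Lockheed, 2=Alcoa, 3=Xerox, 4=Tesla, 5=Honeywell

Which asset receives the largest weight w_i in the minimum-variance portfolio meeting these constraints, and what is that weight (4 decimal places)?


g=Σ⁻¹μ = [0.2747  0.1006  1.1981  1.0345  2.4522  0.7608]
h=Σ⁻¹𝟙 = [20.8301  8.3971  14.0970  7.8682  11.5846  11.2923]
a=μᵀg=0.640382  b=𝟙ᵀg=5.821023  c=𝟙ᵀh=74.069303  D=ac−b²=13.548308
λ₁=(c·0.091−b)/D = (74.069303·0.091−5.821023)/13.548308 = 0.067852
λ₂=(a−b·0.091)/D = (0.640382−5.821023·0.091)/13.548308 = 0.008168
w* = 0.067852·g + 0.008168·h:
  w_0 = 0.067852·0.2747 + 0.008168·20.8301 = 0.1888  (Walmart)
  w_1 = 0.067852·0.1006 + 0.008168·8.3971 = 0.0754  (Lockheed)
  w_2 = 0.067852·1.1981 + 0.008168·14.0970 = 0.1964  (Alcoa)
  w_3 = 0.067852·1.0345 + 0.008168·7.8682 = 0.1345  (Xerox)
  w_4 = 0.067852·2.4522 + 0.008168·11.5846 = 0.2610  (Tesla)
  w_5 = 0.067852·0.7608 + 0.008168·11.2923 = 0.1439  (Honeywell)
Σw_i=1.0000  μᵀw=0.0910
σ²=wᵀΣw=λ₁·μ_p+λ₂ = 0.067852·0.091 + 0.008168 = 0.014343 ≈ 0.0143

Tesla (0.2610)


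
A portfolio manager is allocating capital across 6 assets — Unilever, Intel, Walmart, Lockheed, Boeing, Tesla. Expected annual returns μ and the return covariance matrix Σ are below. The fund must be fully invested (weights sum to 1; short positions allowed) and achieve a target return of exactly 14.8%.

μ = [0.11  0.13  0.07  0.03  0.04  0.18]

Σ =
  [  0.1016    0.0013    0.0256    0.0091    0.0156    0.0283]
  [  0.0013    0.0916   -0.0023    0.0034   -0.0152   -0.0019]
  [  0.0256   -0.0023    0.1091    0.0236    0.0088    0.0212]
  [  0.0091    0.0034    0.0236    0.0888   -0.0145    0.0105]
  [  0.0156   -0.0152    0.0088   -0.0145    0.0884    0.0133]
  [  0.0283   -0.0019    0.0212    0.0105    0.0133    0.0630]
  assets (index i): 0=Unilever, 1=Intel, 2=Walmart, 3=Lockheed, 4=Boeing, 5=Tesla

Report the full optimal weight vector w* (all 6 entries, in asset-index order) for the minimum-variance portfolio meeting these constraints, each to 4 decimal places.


0.0540  0.3127  0.0202  0.0067  0.0668  0.5395

x=Σ⁻¹μ = [0.2533  1.5162  0.0764  -0.0483  0.2437  2.7200]
y=Σ⁻¹𝟙 = [3.3163  12.9065  3.5753  10.5175  12.9489  9.0829]
a=μᵀx=0.728211  b=𝟙ᵀx=4.761303  c=𝟙ᵀy=52.347331  D=ac−b²=15.449912
λ₁=(c·0.148−b)/D = (52.347331·0.148−4.761303)/15.449912 = 0.193276
λ₂=(a−b·0.148)/D = (0.728211−4.761303·0.148)/15.449912 = 0.001524
w* = 0.193276·x + 0.001524·y:
  w_0 = 0.193276·0.2533 + 0.001524·3.3163 = 0.0540  (Unilever)
  w_1 = 0.193276·1.5162 + 0.001524·12.9065 = 0.3127  (Intel)
  w_2 = 0.193276·0.0764 + 0.001524·3.5753 = 0.0202  (Walmart)
  w_3 = 0.193276·-0.0483 + 0.001524·10.5175 = 0.0067  (Lockheed)
  w_4 = 0.193276·0.2437 + 0.001524·12.9489 = 0.0668  (Boeing)
  w_5 = 0.193276·2.7200 + 0.001524·9.0829 = 0.5395  (Tesla)
Σw_i=1.0000  μᵀw=0.1480
σ²=wᵀΣw=λ₁·μ_p+λ₂ = 0.193276·0.148 + 0.001524 = 0.030128 ≈ 0.0301
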